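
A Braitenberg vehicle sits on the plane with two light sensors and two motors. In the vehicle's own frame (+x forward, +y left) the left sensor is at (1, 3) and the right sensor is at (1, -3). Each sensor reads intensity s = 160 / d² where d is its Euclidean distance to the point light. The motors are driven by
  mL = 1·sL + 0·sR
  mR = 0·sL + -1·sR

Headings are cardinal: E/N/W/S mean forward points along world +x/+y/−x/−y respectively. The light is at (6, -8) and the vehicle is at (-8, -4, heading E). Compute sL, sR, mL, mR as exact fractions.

left sensor world pos  = (-7, -1); dL² = 218
right sensor world pos = (-7, -7); dR² = 170
sL = 160/218 = 80/109
sR = 160/170 = 16/17
mL = 1·sL + 0·sR = 80/109
mR = 0·sL + -1·sR = -16/17

80/109 16/17 80/109 -16/17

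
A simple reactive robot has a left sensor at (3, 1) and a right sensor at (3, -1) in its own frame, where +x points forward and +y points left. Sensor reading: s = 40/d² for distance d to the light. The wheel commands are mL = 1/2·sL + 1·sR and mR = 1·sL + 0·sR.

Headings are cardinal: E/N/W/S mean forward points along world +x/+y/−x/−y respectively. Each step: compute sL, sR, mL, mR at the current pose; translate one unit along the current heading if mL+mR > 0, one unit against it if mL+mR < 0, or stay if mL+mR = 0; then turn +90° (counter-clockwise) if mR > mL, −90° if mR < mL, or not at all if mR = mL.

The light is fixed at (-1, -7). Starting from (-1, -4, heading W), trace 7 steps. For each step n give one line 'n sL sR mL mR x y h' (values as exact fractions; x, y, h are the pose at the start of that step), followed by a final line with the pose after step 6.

0 40/13 8/5 204/65 40/13 -1 -4 W
1 1 10/9 29/18 1 -2 -4 N
2 40/29 40/13 1420/377 40/29 -2 -3 E
3 20 20 30 20 -1 -3 S
4 40/13 8/5 204/65 40/13 -1 -4 W
5 1 10/9 29/18 1 -2 -4 N
6 40/29 40/13 1420/377 40/29 -2 -3 E
final -1 -3 S

n=0: pose=(-1,-4,W); sL=40/13, sR=8/5; mL=204/65, mR=40/13; mL+mR=404/65 → advance +1; mR−mL=-4/65 → turn -1·90°
n=1: pose=(-2,-4,N); sL=1, sR=10/9; mL=29/18, mR=1; mL+mR=47/18 → advance +1; mR−mL=-11/18 → turn -1·90°
n=2: pose=(-2,-3,E); sL=40/29, sR=40/13; mL=1420/377, mR=40/29; mL+mR=1940/377 → advance +1; mR−mL=-900/377 → turn -1·90°
n=3: pose=(-1,-3,S); sL=20, sR=20; mL=30, mR=20; mL+mR=50 → advance +1; mR−mL=-10 → turn -1·90°
n=4: pose=(-1,-4,W); sL=40/13, sR=8/5; mL=204/65, mR=40/13; mL+mR=404/65 → advance +1; mR−mL=-4/65 → turn -1·90°
n=5: pose=(-2,-4,N); sL=1, sR=10/9; mL=29/18, mR=1; mL+mR=47/18 → advance +1; mR−mL=-11/18 → turn -1·90°
n=6: pose=(-2,-3,E); sL=40/29, sR=40/13; mL=1420/377, mR=40/29; mL+mR=1940/377 → advance +1; mR−mL=-900/377 → turn -1·90°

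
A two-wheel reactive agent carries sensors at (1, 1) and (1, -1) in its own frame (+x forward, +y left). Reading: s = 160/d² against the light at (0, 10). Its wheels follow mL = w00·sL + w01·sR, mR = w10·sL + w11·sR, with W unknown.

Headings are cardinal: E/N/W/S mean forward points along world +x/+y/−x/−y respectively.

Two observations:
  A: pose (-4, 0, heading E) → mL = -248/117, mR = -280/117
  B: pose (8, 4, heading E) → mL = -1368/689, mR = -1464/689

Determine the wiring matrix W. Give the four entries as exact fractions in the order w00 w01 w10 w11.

obs A: pose=(-4,0,E) → sL=16/9, sR=16/13, mL=-248/117, mR=-280/117
obs B: pose=(8,4,E) → sL=80/53, sR=16/13, mL=-1368/689, mR=-1464/689
sensor matrix S = [[16/9, 16/13], [80/53, 16/13]]; det S = 2048/6201
solve [mL_A; mL_B] = S·[w00; w01] and [mR_A; mR_B] = S·[w10; w11]:
  w00 = -1/2, w01 = -1, w10 = -1, w11 = -1/2

-1/2 -1 -1 -1/2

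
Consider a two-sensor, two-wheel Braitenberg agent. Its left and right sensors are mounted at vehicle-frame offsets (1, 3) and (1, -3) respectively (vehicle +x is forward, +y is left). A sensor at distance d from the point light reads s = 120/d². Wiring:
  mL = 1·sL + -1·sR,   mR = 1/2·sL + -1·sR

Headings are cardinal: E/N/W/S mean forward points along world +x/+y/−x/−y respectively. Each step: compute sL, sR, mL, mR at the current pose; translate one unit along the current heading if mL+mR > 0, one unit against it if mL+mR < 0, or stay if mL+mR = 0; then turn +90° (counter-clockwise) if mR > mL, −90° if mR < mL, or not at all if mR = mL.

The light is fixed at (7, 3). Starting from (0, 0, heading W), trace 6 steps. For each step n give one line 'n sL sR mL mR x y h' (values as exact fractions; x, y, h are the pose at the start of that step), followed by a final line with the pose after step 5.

0 6/5 15/8 -27/40 -51/40 0 0 W
1 24/17 120/13 -1728/221 -1884/221 1 0 N
2 60/13 60/37 1440/481 330/481 1 -1 E
3 120/29 120/89 7200/2581 1860/2581 2 -1 S
4 6/5 3 -9/5 -12/5 2 -2 W
5 24/13 120/17 -1152/221 -1356/221 3 -2 N
final 3 -3 E

n=0: pose=(0,0,W); sL=6/5, sR=15/8; mL=-27/40, mR=-51/40; mL+mR=-39/20 → advance -1; mR−mL=-3/5 → turn -1·90°
n=1: pose=(1,0,N); sL=24/17, sR=120/13; mL=-1728/221, mR=-1884/221; mL+mR=-3612/221 → advance -1; mR−mL=-12/17 → turn -1·90°
n=2: pose=(1,-1,E); sL=60/13, sR=60/37; mL=1440/481, mR=330/481; mL+mR=1770/481 → advance +1; mR−mL=-30/13 → turn -1·90°
n=3: pose=(2,-1,S); sL=120/29, sR=120/89; mL=7200/2581, mR=1860/2581; mL+mR=9060/2581 → advance +1; mR−mL=-60/29 → turn -1·90°
n=4: pose=(2,-2,W); sL=6/5, sR=3; mL=-9/5, mR=-12/5; mL+mR=-21/5 → advance -1; mR−mL=-3/5 → turn -1·90°
n=5: pose=(3,-2,N); sL=24/13, sR=120/17; mL=-1152/221, mR=-1356/221; mL+mR=-2508/221 → advance -1; mR−mL=-12/13 → turn -1·90°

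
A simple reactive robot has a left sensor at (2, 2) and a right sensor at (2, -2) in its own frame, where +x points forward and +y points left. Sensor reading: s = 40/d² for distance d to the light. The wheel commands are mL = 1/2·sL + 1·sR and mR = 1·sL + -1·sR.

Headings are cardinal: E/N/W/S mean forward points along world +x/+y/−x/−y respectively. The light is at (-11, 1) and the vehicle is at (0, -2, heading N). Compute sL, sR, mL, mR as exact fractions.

left sensor world pos  = (-2, 0); dL² = 82
right sensor world pos = (2, 0); dR² = 170
sL = 40/82 = 20/41
sR = 40/170 = 4/17
mL = 1/2·sL + 1·sR = 334/697
mR = 1·sL + -1·sR = 176/697

20/41 4/17 334/697 176/697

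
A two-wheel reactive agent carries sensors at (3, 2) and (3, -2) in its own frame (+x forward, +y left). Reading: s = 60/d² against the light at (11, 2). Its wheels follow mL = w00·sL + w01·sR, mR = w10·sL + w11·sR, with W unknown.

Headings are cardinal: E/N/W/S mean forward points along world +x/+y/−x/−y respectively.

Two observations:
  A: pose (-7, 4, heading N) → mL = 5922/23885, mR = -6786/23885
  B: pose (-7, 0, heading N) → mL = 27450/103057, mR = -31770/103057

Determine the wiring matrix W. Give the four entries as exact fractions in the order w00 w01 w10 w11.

1 1/2 -1/2 -1

obs A: pose=(-7,4,N) → sL=12/85, sR=60/281, mL=5922/23885, mR=-6786/23885
obs B: pose=(-7,0,N) → sL=60/401, sR=60/257, mL=27450/103057, mR=-31770/103057
sensor matrix S = [[12/85, 60/281], [60/401, 60/257]]; det S = 497664/492303289
solve [mL_A; mL_B] = S·[w00; w01] and [mR_A; mR_B] = S·[w10; w11]:
  w00 = 1, w01 = 1/2, w10 = -1/2, w11 = -1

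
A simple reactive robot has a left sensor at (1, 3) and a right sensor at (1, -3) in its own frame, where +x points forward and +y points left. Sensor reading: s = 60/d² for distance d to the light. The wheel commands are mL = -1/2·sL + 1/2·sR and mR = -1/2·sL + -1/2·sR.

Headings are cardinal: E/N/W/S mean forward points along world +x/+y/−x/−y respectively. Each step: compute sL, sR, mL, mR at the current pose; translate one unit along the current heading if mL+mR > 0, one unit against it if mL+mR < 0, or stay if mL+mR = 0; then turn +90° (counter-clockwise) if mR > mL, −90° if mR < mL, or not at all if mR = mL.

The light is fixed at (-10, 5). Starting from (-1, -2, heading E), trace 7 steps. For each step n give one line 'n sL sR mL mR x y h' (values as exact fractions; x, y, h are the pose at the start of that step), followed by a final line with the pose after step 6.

n=0: pose=(-1,-2,E); sL=15/29, sR=3/10; mL=-63/580, mR=-237/580; mL+mR=-15/29 → advance -1; mR−mL=-3/10 → turn -1·90°
n=1: pose=(-2,-2,S); sL=12/37, sR=60/89; mL=576/3293, mR=-1644/3293; mL+mR=-12/37 → advance -1; mR−mL=-60/89 → turn -1·90°
n=2: pose=(-2,-1,W); sL=6/13, sR=30/29; mL=108/377, mR=-282/377; mL+mR=-6/13 → advance -1; mR−mL=-30/29 → turn -1·90°
n=3: pose=(-1,-1,N); sL=60/61, sR=60/169; mL=-3240/10309, mR=-6900/10309; mL+mR=-60/61 → advance -1; mR−mL=-60/169 → turn -1·90°
n=4: pose=(-1,-2,E); sL=15/29, sR=3/10; mL=-63/580, mR=-237/580; mL+mR=-15/29 → advance -1; mR−mL=-3/10 → turn -1·90°
n=5: pose=(-2,-2,S); sL=12/37, sR=60/89; mL=576/3293, mR=-1644/3293; mL+mR=-12/37 → advance -1; mR−mL=-60/89 → turn -1·90°
n=6: pose=(-2,-1,W); sL=6/13, sR=30/29; mL=108/377, mR=-282/377; mL+mR=-6/13 → advance -1; mR−mL=-30/29 → turn -1·90°

0 15/29 3/10 -63/580 -237/580 -1 -2 E
1 12/37 60/89 576/3293 -1644/3293 -2 -2 S
2 6/13 30/29 108/377 -282/377 -2 -1 W
3 60/61 60/169 -3240/10309 -6900/10309 -1 -1 N
4 15/29 3/10 -63/580 -237/580 -1 -2 E
5 12/37 60/89 576/3293 -1644/3293 -2 -2 S
6 6/13 30/29 108/377 -282/377 -2 -1 W
final -1 -1 N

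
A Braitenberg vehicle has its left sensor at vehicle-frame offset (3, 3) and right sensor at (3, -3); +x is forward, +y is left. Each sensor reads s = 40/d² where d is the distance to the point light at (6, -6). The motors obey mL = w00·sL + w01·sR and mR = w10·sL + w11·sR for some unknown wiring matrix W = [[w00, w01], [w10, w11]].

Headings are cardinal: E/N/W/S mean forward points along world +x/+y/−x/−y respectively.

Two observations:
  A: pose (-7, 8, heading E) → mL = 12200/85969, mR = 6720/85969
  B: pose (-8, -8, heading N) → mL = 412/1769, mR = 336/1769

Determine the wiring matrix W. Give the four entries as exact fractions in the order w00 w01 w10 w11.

obs A: pose=(-7,8,E) → sL=40/389, sR=40/221, mL=12200/85969, mR=6720/85969
obs B: pose=(-8,-8,N) → sL=4/29, sR=20/61, mL=412/1769, mR=336/1769
sensor matrix S = [[40/389, 40/221], [4/29, 20/61]]; det S = 1330560/152079161
solve [mL_A; mL_B] = S·[w00; w01] and [mR_A; mR_B] = S·[w10; w11]:
  w00 = 1/2, w01 = 1/2, w10 = -1, w11 = 1

1/2 1/2 -1 1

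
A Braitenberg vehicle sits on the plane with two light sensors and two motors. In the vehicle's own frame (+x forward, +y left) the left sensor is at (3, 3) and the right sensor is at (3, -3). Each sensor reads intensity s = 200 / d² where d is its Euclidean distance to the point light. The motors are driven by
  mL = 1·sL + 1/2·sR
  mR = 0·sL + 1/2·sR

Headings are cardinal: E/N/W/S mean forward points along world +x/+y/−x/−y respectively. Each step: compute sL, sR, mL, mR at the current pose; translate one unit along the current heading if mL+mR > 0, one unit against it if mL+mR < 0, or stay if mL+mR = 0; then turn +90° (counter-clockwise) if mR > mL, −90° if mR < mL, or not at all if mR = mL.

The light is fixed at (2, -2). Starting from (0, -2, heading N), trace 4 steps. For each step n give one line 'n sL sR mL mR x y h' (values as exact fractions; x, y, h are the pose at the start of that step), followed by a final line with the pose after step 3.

0 100/17 20 270/17 10 0 -2 N
1 200/17 40 540/17 20 0 -1 E
2 25 10 30 5 1 -1 S
3 8 8 12 4 1 -2 W
final 0 -2 N

n=0: pose=(0,-2,N); sL=100/17, sR=20; mL=270/17, mR=10; mL+mR=440/17 → advance +1; mR−mL=-100/17 → turn -1·90°
n=1: pose=(0,-1,E); sL=200/17, sR=40; mL=540/17, mR=20; mL+mR=880/17 → advance +1; mR−mL=-200/17 → turn -1·90°
n=2: pose=(1,-1,S); sL=25, sR=10; mL=30, mR=5; mL+mR=35 → advance +1; mR−mL=-25 → turn -1·90°
n=3: pose=(1,-2,W); sL=8, sR=8; mL=12, mR=4; mL+mR=16 → advance +1; mR−mL=-8 → turn -1·90°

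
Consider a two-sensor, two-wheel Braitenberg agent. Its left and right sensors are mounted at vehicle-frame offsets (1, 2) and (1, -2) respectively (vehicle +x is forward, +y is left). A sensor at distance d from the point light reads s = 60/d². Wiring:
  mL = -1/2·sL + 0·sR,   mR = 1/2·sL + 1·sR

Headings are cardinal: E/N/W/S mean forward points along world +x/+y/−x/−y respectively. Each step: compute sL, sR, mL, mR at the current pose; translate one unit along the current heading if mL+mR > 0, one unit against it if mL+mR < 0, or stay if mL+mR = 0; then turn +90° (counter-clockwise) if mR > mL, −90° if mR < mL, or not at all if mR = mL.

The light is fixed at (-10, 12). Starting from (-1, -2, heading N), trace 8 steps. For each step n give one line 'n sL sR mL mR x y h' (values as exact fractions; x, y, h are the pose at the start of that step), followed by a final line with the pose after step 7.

0 30/109 6/29 -15/109 1089/3161 -1 -2 N
1 60/289 12/37 -30/289 4578/10693 -1 -1 W
2 15/74 15/58 -15/148 1545/4292 -2 -1 S
3 4/15 60/337 -2/15 1574/5055 -2 -2 E
4 30/109 6/29 -15/109 1089/3161 -1 -2 N
5 60/289 12/37 -30/289 4578/10693 -1 -1 W
6 15/74 15/58 -15/148 1545/4292 -2 -1 S
7 4/15 60/337 -2/15 1574/5055 -2 -2 E
final -1 -2 N

n=0: pose=(-1,-2,N); sL=30/109, sR=6/29; mL=-15/109, mR=1089/3161; mL+mR=6/29 → advance +1; mR−mL=1524/3161 → turn +1·90°
n=1: pose=(-1,-1,W); sL=60/289, sR=12/37; mL=-30/289, mR=4578/10693; mL+mR=12/37 → advance +1; mR−mL=5688/10693 → turn +1·90°
n=2: pose=(-2,-1,S); sL=15/74, sR=15/58; mL=-15/148, mR=1545/4292; mL+mR=15/58 → advance +1; mR−mL=495/1073 → turn +1·90°
n=3: pose=(-2,-2,E); sL=4/15, sR=60/337; mL=-2/15, mR=1574/5055; mL+mR=60/337 → advance +1; mR−mL=2248/5055 → turn +1·90°
n=4: pose=(-1,-2,N); sL=30/109, sR=6/29; mL=-15/109, mR=1089/3161; mL+mR=6/29 → advance +1; mR−mL=1524/3161 → turn +1·90°
n=5: pose=(-1,-1,W); sL=60/289, sR=12/37; mL=-30/289, mR=4578/10693; mL+mR=12/37 → advance +1; mR−mL=5688/10693 → turn +1·90°
n=6: pose=(-2,-1,S); sL=15/74, sR=15/58; mL=-15/148, mR=1545/4292; mL+mR=15/58 → advance +1; mR−mL=495/1073 → turn +1·90°
n=7: pose=(-2,-2,E); sL=4/15, sR=60/337; mL=-2/15, mR=1574/5055; mL+mR=60/337 → advance +1; mR−mL=2248/5055 → turn +1·90°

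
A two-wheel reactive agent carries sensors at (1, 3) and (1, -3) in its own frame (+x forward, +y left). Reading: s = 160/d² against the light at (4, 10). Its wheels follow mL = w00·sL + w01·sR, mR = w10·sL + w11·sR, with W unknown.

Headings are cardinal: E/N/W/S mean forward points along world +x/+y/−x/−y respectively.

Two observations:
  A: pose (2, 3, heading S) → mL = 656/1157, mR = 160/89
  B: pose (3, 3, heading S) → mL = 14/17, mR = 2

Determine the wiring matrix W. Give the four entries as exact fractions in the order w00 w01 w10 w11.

-1/2 1 0 1

obs A: pose=(2,3,S) → sL=32/13, sR=160/89, mL=656/1157, mR=160/89
obs B: pose=(3,3,S) → sL=40/17, sR=2, mL=14/17, mR=2
sensor matrix S = [[32/13, 160/89], [40/17, 2]]; det S = 13632/19669
solve [mL_A; mL_B] = S·[w00; w01] and [mR_A; mR_B] = S·[w10; w11]:
  w00 = -1/2, w01 = 1, w10 = 0, w11 = 1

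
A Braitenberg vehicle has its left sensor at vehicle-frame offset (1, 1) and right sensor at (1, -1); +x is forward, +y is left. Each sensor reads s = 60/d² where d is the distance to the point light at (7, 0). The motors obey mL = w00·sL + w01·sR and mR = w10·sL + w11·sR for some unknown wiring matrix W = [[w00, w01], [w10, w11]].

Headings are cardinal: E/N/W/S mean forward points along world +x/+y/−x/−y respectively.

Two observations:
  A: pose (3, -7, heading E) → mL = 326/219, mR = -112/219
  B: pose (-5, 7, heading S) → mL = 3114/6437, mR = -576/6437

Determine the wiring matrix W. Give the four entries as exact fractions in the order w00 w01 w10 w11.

obs A: pose=(3,-7,E) → sL=4/3, sR=60/73, mL=326/219, mR=-112/219
obs B: pose=(-5,7,S) → sL=60/157, sR=12/41, mL=3114/6437, mR=-576/6437
sensor matrix S = [[4/3, 60/73], [60/157, 12/41]]; det S = 35776/469901
solve [mL_A; mL_B] = S·[w00; w01] and [mR_A; mR_B] = S·[w10; w11]:
  w00 = 1/2, w01 = 1, w10 = -1, w11 = 1

1/2 1 -1 1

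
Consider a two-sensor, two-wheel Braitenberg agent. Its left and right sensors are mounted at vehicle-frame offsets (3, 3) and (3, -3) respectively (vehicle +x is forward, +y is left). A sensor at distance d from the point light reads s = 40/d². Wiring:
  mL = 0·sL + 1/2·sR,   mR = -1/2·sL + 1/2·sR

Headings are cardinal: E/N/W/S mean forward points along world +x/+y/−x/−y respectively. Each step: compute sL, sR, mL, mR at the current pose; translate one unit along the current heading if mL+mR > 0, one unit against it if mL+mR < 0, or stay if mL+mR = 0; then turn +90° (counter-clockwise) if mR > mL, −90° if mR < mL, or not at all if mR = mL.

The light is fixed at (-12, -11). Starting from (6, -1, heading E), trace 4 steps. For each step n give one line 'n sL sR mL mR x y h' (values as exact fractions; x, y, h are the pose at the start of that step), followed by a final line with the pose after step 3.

n=0: pose=(6,-1,E); sL=4/61, sR=4/49; mL=2/49, mR=24/2989; mL+mR=146/2989 → advance +1; mR−mL=-2/61 → turn -1·90°
n=1: pose=(7,-1,S); sL=40/533, sR=8/61; mL=4/61, mR=912/32513; mL+mR=3044/32513 → advance +1; mR−mL=-20/533 → turn -1·90°
n=2: pose=(7,-2,W); sL=10/73, sR=1/10; mL=1/20, mR=-27/1460; mL+mR=23/730 → advance +1; mR−mL=-5/73 → turn -1·90°
n=3: pose=(6,-2,N); sL=40/369, sR=8/117; mL=4/117, mR=-32/1599; mL+mR=68/4797 → advance +1; mR−mL=-20/369 → turn -1·90°

0 4/61 4/49 2/49 24/2989 6 -1 E
1 40/533 8/61 4/61 912/32513 7 -1 S
2 10/73 1/10 1/20 -27/1460 7 -2 W
3 40/369 8/117 4/117 -32/1599 6 -2 N
final 6 -1 E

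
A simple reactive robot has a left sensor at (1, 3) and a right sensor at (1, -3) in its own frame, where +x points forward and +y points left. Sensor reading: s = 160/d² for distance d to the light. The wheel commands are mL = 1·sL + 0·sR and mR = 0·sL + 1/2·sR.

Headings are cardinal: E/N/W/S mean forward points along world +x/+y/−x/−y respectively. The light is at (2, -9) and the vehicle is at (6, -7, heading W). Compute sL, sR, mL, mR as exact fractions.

16 80/17 16 40/17

left sensor world pos  = (5, -10); dL² = 10
right sensor world pos = (5, -4); dR² = 34
sL = 160/10 = 16
sR = 160/34 = 80/17
mL = 1·sL + 0·sR = 16
mR = 0·sL + 1/2·sR = 40/17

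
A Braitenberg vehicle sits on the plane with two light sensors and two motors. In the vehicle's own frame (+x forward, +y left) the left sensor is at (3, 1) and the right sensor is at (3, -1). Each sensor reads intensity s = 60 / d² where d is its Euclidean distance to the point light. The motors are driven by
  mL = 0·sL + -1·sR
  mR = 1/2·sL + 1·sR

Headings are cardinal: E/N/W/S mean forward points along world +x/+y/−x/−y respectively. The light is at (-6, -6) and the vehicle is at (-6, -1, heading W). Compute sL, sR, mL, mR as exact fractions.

left sensor world pos  = (-9, -2); dL² = 25
right sensor world pos = (-9, 0); dR² = 45
sL = 60/25 = 12/5
sR = 60/45 = 4/3
mL = 0·sL + -1·sR = -4/3
mR = 1/2·sL + 1·sR = 38/15

12/5 4/3 -4/3 38/15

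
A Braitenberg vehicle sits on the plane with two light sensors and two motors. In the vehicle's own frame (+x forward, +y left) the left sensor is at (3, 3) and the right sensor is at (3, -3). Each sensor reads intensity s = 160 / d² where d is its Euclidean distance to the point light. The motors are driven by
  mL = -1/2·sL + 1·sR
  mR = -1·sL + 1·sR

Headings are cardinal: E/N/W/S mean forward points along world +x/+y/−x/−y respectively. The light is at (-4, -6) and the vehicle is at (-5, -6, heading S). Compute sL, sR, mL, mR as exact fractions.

left sensor world pos  = (-2, -9); dL² = 13
right sensor world pos = (-8, -9); dR² = 25
sL = 160/13 = 160/13
sR = 160/25 = 32/5
mL = -1/2·sL + 1·sR = 16/65
mR = -1·sL + 1·sR = -384/65

160/13 32/5 16/65 -384/65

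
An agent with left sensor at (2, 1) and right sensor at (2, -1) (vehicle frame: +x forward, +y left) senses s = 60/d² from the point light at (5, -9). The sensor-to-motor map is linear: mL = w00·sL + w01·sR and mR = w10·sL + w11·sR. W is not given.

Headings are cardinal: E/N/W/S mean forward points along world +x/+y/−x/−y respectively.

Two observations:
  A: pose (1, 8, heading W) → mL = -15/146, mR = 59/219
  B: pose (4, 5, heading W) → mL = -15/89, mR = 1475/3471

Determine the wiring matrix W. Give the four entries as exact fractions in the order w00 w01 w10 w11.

-1/2 0 1/2 1

obs A: pose=(1,8,W) → sL=15/73, sR=1/6, mL=-15/146, mR=59/219
obs B: pose=(4,5,W) → sL=30/89, sR=10/39, mL=-15/89, mR=1475/3471
sensor matrix S = [[15/73, 1/6], [30/89, 10/39]]; det S = -295/84461
solve [mL_A; mL_B] = S·[w00; w01] and [mR_A; mR_B] = S·[w10; w11]:
  w00 = -1/2, w01 = 0, w10 = 1/2, w11 = 1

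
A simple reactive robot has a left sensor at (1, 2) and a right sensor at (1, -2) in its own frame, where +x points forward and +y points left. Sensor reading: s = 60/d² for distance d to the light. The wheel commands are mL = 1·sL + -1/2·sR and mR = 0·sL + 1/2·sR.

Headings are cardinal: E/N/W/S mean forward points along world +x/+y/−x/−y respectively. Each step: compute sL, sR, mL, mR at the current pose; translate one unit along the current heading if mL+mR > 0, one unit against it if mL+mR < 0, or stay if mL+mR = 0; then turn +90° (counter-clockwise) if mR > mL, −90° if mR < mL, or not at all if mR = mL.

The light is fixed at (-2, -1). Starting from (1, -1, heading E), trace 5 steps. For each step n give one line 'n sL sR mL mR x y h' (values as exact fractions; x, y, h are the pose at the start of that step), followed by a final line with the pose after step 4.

0 3 3 3/2 3/2 1 -1 E
1 60/29 60/29 30/29 30/29 2 -1 E
2 3/2 3/2 3/4 3/4 3 -1 E
3 60/53 60/53 30/53 30/53 4 -1 E
4 15/17 15/17 15/34 15/34 5 -1 E
final 6 -1 E

n=0: pose=(1,-1,E); sL=3, sR=3; mL=3/2, mR=3/2; mL+mR=3 → advance +1; mR−mL=0 → turn +0·90°
n=1: pose=(2,-1,E); sL=60/29, sR=60/29; mL=30/29, mR=30/29; mL+mR=60/29 → advance +1; mR−mL=0 → turn +0·90°
n=2: pose=(3,-1,E); sL=3/2, sR=3/2; mL=3/4, mR=3/4; mL+mR=3/2 → advance +1; mR−mL=0 → turn +0·90°
n=3: pose=(4,-1,E); sL=60/53, sR=60/53; mL=30/53, mR=30/53; mL+mR=60/53 → advance +1; mR−mL=0 → turn +0·90°
n=4: pose=(5,-1,E); sL=15/17, sR=15/17; mL=15/34, mR=15/34; mL+mR=15/17 → advance +1; mR−mL=0 → turn +0·90°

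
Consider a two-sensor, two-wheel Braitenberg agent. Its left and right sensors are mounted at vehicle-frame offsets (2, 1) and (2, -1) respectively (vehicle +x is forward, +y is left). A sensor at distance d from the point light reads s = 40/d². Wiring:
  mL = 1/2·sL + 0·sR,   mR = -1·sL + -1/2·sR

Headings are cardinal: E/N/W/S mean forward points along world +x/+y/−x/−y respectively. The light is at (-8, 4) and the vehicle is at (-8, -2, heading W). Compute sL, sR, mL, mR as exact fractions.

40/53 40/29 20/53 -2220/1537

left sensor world pos  = (-10, -3); dL² = 53
right sensor world pos = (-10, -1); dR² = 29
sL = 40/53 = 40/53
sR = 40/29 = 40/29
mL = 1/2·sL + 0·sR = 20/53
mR = -1·sL + -1/2·sR = -2220/1537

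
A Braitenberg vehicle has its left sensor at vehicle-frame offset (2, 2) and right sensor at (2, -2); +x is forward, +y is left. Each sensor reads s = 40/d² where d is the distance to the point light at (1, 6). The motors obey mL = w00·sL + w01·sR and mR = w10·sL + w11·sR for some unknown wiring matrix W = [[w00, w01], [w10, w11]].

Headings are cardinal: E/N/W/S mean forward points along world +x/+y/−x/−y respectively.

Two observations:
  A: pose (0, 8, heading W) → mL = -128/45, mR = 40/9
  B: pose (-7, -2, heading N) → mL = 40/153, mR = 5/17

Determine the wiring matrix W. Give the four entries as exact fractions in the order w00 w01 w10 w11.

obs A: pose=(0,8,W) → sL=40/9, sR=8/5, mL=-128/45, mR=40/9
obs B: pose=(-7,-2,N) → sL=5/17, sR=5/9, mL=40/153, mR=5/17
sensor matrix S = [[40/9, 8/5], [5/17, 5/9]]; det S = 2752/1377
solve [mL_A; mL_B] = S·[w00; w01] and [mR_A; mR_B] = S·[w10; w11]:
  w00 = -1, w01 = 1, w10 = 1, w11 = 0

-1 1 1 0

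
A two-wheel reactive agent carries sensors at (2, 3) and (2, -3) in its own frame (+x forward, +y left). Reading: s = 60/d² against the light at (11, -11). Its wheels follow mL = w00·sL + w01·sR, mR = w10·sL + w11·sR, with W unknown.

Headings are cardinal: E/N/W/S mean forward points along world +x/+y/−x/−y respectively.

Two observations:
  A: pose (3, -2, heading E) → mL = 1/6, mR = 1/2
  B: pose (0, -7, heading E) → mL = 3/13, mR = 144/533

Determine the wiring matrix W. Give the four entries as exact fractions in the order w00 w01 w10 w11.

1/2 0 -1 1

obs A: pose=(3,-2,E) → sL=1/3, sR=5/6, mL=1/6, mR=1/2
obs B: pose=(0,-7,E) → sL=6/13, sR=30/41, mL=3/13, mR=144/533
sensor matrix S = [[1/3, 5/6], [6/13, 30/41]]; det S = -75/533
solve [mL_A; mL_B] = S·[w00; w01] and [mR_A; mR_B] = S·[w10; w11]:
  w00 = 1/2, w01 = 0, w10 = -1, w11 = 1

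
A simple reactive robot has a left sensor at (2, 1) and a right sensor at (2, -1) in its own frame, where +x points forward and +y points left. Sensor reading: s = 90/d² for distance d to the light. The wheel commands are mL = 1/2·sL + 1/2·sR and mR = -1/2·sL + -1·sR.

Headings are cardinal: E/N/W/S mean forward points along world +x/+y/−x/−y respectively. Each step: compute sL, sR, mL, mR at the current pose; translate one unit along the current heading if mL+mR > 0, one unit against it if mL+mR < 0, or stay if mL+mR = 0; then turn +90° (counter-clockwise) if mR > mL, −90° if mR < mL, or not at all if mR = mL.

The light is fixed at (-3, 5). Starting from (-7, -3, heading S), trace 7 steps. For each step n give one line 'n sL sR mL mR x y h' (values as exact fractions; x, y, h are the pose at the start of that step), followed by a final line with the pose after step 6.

n=0: pose=(-7,-3,S); sL=90/109, sR=18/25; mL=2106/2725, mR=-3087/2725; mL+mR=-9/25 → advance -1; mR−mL=-5193/2725 → turn -1·90°
n=1: pose=(-7,-2,W); sL=9/10, sR=5/4; mL=43/40, mR=-17/10; mL+mR=-5/8 → advance -1; mR−mL=-111/40 → turn -1·90°
n=2: pose=(-6,-2,N); sL=90/41, sR=90/29; mL=3150/1189, mR=-4995/1189; mL+mR=-45/29 → advance -1; mR−mL=-8145/1189 → turn -1·90°
n=3: pose=(-6,-3,E); sL=9/5, sR=45/41; mL=297/205, mR=-819/410; mL+mR=-45/82 → advance -1; mR−mL=-1413/410 → turn -1·90°
n=4: pose=(-7,-3,S); sL=90/109, sR=18/25; mL=2106/2725, mR=-3087/2725; mL+mR=-9/25 → advance -1; mR−mL=-5193/2725 → turn -1·90°
n=5: pose=(-7,-2,W); sL=9/10, sR=5/4; mL=43/40, mR=-17/10; mL+mR=-5/8 → advance -1; mR−mL=-111/40 → turn -1·90°
n=6: pose=(-6,-2,N); sL=90/41, sR=90/29; mL=3150/1189, mR=-4995/1189; mL+mR=-45/29 → advance -1; mR−mL=-8145/1189 → turn -1·90°

0 90/109 18/25 2106/2725 -3087/2725 -7 -3 S
1 9/10 5/4 43/40 -17/10 -7 -2 W
2 90/41 90/29 3150/1189 -4995/1189 -6 -2 N
3 9/5 45/41 297/205 -819/410 -6 -3 E
4 90/109 18/25 2106/2725 -3087/2725 -7 -3 S
5 9/10 5/4 43/40 -17/10 -7 -2 W
6 90/41 90/29 3150/1189 -4995/1189 -6 -2 N
final -6 -3 E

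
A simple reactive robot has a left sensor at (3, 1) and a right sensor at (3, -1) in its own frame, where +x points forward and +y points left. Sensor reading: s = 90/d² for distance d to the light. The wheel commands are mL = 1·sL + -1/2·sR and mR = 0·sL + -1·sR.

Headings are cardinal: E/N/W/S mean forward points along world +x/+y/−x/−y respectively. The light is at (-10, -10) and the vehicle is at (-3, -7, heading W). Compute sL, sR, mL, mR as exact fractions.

9/2 45/16 99/32 -45/16

left sensor world pos  = (-6, -8); dL² = 20
right sensor world pos = (-6, -6); dR² = 32
sL = 90/20 = 9/2
sR = 90/32 = 45/16
mL = 1·sL + -1/2·sR = 99/32
mR = 0·sL + -1·sR = -45/16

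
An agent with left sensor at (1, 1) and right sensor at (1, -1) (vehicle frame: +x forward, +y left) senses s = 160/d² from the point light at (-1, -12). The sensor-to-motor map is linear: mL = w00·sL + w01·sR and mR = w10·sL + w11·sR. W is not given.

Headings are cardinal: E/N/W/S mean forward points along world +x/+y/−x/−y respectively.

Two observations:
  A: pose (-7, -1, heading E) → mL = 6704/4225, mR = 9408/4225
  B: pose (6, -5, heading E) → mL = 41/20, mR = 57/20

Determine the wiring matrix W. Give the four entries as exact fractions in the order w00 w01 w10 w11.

1 1/2 1 1

obs A: pose=(-7,-1,E) → sL=160/169, sR=32/25, mL=6704/4225, mR=9408/4225
obs B: pose=(6,-5,E) → sL=5/4, sR=8/5, mL=41/20, mR=57/20
sensor matrix S = [[160/169, 32/25], [5/4, 8/5]]; det S = -72/845
solve [mL_A; mL_B] = S·[w00; w01] and [mR_A; mR_B] = S·[w10; w11]:
  w00 = 1, w01 = 1/2, w10 = 1, w11 = 1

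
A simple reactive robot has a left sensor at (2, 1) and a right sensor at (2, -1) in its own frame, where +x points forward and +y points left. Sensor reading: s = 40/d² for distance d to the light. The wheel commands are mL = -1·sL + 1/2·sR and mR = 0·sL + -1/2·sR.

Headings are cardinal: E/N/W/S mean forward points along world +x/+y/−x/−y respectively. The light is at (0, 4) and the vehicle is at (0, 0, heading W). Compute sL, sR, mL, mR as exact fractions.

40/29 40/13 60/377 -20/13

left sensor world pos  = (-2, -1); dL² = 29
right sensor world pos = (-2, 1); dR² = 13
sL = 40/29 = 40/29
sR = 40/13 = 40/13
mL = -1·sL + 1/2·sR = 60/377
mR = 0·sL + -1/2·sR = -20/13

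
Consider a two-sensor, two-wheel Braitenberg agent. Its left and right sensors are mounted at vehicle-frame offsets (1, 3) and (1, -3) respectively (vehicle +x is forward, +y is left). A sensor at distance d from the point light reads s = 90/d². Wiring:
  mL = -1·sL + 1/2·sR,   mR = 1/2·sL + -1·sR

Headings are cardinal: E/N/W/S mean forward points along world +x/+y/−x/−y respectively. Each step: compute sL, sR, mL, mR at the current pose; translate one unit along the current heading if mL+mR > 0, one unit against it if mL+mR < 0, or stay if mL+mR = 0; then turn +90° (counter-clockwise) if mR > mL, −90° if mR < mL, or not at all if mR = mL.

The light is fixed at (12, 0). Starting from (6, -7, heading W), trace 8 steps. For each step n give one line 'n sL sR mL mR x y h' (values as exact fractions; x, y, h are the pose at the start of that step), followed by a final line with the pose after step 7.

n=0: pose=(6,-7,W); sL=90/149, sR=18/13; mL=171/1937, mR=-2097/1937; mL+mR=-1926/1937 → advance -1; mR−mL=-2268/1937 → turn -1·90°
n=1: pose=(7,-7,N); sL=9/10, sR=9/4; mL=9/40, mR=-9/5; mL+mR=-63/40 → advance -1; mR−mL=-81/40 → turn -1·90°
n=2: pose=(7,-8,E); sL=90/41, sR=90/137; mL=-10485/5617, mR=2475/5617; mL+mR=-8010/5617 → advance -1; mR−mL=12960/5617 → turn +1·90°
n=3: pose=(6,-8,N); sL=9/13, sR=45/29; mL=63/754, mR=-909/754; mL+mR=-423/377 → advance -1; mR−mL=-486/377 → turn -1·90°
n=4: pose=(6,-9,E); sL=90/61, sR=90/169; mL=-12465/10309, mR=2115/10309; mL+mR=-10350/10309 → advance -1; mR−mL=14580/10309 → turn +1·90°
n=5: pose=(5,-9,N); sL=45/82, sR=9/8; mL=9/656, mR=-279/328; mL+mR=-549/656 → advance -1; mR−mL=-567/656 → turn -1·90°
n=6: pose=(5,-10,E); sL=18/17, sR=18/41; mL=-585/697, mR=63/697; mL+mR=-522/697 → advance -1; mR−mL=648/697 → turn +1·90°
n=7: pose=(4,-10,N); sL=45/101, sR=45/53; mL=-225/10706, mR=-6705/10706; mL+mR=-3465/5353 → advance -1; mR−mL=-3240/5353 → turn -1·90°

0 90/149 18/13 171/1937 -2097/1937 6 -7 W
1 9/10 9/4 9/40 -9/5 7 -7 N
2 90/41 90/137 -10485/5617 2475/5617 7 -8 E
3 9/13 45/29 63/754 -909/754 6 -8 N
4 90/61 90/169 -12465/10309 2115/10309 6 -9 E
5 45/82 9/8 9/656 -279/328 5 -9 N
6 18/17 18/41 -585/697 63/697 5 -10 E
7 45/101 45/53 -225/10706 -6705/10706 4 -10 N
final 4 -11 E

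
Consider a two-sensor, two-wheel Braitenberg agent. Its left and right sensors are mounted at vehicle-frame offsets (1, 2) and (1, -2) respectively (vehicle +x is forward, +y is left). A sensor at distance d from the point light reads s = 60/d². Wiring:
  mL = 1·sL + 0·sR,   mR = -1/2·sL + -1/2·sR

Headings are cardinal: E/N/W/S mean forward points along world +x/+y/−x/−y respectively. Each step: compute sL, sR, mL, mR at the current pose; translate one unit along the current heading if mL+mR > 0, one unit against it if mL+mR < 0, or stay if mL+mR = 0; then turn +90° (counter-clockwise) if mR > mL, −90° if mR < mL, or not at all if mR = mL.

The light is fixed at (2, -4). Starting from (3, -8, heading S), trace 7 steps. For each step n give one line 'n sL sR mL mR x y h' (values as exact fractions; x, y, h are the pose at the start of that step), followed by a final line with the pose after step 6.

0 30/17 30/13 30/17 -450/221 3 -8 S
1 12/5 60 12/5 -156/5 3 -7 W
2 15 3 15 -9 4 -7 N
3 20/3 12/5 20/3 -68/15 4 -6 E
4 30/17 6 30/17 -66/17 5 -6 S
5 60/13 12 60/13 -108/13 5 -5 W
6 15 5/3 15 -25/3 6 -5 N
final 6 -4 E

n=0: pose=(3,-8,S); sL=30/17, sR=30/13; mL=30/17, mR=-450/221; mL+mR=-60/221 → advance -1; mR−mL=-840/221 → turn -1·90°
n=1: pose=(3,-7,W); sL=12/5, sR=60; mL=12/5, mR=-156/5; mL+mR=-144/5 → advance -1; mR−mL=-168/5 → turn -1·90°
n=2: pose=(4,-7,N); sL=15, sR=3; mL=15, mR=-9; mL+mR=6 → advance +1; mR−mL=-24 → turn -1·90°
n=3: pose=(4,-6,E); sL=20/3, sR=12/5; mL=20/3, mR=-68/15; mL+mR=32/15 → advance +1; mR−mL=-56/5 → turn -1·90°
n=4: pose=(5,-6,S); sL=30/17, sR=6; mL=30/17, mR=-66/17; mL+mR=-36/17 → advance -1; mR−mL=-96/17 → turn -1·90°
n=5: pose=(5,-5,W); sL=60/13, sR=12; mL=60/13, mR=-108/13; mL+mR=-48/13 → advance -1; mR−mL=-168/13 → turn -1·90°
n=6: pose=(6,-5,N); sL=15, sR=5/3; mL=15, mR=-25/3; mL+mR=20/3 → advance +1; mR−mL=-70/3 → turn -1·90°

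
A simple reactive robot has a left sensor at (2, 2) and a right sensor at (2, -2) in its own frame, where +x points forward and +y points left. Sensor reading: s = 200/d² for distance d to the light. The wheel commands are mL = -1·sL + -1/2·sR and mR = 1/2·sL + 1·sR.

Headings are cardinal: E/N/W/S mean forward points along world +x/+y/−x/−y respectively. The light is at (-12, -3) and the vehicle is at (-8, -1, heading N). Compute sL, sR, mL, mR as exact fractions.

10 50/13 -155/13 115/13

left sensor world pos  = (-10, 1); dL² = 20
right sensor world pos = (-6, 1); dR² = 52
sL = 200/20 = 10
sR = 200/52 = 50/13
mL = -1·sL + -1/2·sR = -155/13
mR = 1/2·sL + 1·sR = 115/13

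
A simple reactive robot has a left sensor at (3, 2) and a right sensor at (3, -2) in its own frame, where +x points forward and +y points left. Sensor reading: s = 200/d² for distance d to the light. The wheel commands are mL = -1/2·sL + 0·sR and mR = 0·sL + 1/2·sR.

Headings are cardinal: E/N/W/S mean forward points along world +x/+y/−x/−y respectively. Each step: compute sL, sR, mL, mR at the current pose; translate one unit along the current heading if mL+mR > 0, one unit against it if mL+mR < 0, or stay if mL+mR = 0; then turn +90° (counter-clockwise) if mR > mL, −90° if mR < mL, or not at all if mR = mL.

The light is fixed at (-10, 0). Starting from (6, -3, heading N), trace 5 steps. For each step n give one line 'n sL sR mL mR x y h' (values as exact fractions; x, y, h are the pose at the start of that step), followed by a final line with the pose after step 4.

n=0: pose=(6,-3,N); sL=50/49, sR=50/81; mL=-25/49, mR=25/81; mL+mR=-800/3969 → advance -1; mR−mL=3250/3969 → turn +1·90°
n=1: pose=(6,-4,W); sL=40/41, sR=200/173; mL=-20/41, mR=100/173; mL+mR=640/7093 → advance +1; mR−mL=7560/7093 → turn +1·90°
n=2: pose=(5,-4,S); sL=100/169, sR=100/109; mL=-50/169, mR=50/109; mL+mR=3000/18421 → advance +1; mR−mL=13900/18421 → turn +1·90°
n=3: pose=(5,-5,E); sL=200/333, sR=200/373; mL=-100/333, mR=100/373; mL+mR=-4000/124209 → advance -1; mR−mL=70600/124209 → turn +1·90°
n=4: pose=(4,-5,N); sL=50/37, sR=10/13; mL=-25/37, mR=5/13; mL+mR=-140/481 → advance -1; mR−mL=510/481 → turn +1·90°

0 50/49 50/81 -25/49 25/81 6 -3 N
1 40/41 200/173 -20/41 100/173 6 -4 W
2 100/169 100/109 -50/169 50/109 5 -4 S
3 200/333 200/373 -100/333 100/373 5 -5 E
4 50/37 10/13 -25/37 5/13 4 -5 N
final 4 -6 W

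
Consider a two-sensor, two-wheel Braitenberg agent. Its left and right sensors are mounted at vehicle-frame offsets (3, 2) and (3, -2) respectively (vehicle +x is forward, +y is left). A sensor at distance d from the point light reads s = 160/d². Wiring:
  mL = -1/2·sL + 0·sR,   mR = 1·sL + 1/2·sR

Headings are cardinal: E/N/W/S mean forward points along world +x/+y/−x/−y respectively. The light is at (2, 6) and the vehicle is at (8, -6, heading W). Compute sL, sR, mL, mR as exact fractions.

32/41 160/109 -16/41 6768/4469

left sensor world pos  = (5, -8); dL² = 205
right sensor world pos = (5, -4); dR² = 109
sL = 160/205 = 32/41
sR = 160/109 = 160/109
mL = -1/2·sL + 0·sR = -16/41
mR = 1·sL + 1/2·sR = 6768/4469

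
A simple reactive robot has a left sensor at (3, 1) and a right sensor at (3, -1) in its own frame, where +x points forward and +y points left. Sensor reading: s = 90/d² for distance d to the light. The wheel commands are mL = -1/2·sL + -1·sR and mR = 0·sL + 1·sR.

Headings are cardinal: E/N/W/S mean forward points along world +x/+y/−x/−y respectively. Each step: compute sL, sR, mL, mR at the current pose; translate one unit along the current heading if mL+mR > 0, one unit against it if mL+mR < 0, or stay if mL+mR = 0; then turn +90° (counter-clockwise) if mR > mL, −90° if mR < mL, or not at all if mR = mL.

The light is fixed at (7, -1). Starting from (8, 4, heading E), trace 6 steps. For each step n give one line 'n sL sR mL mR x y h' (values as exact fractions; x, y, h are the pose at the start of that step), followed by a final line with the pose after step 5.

0 45/26 45/16 -765/208 45/16 8 4 E
1 18/13 18/13 -27/13 18/13 7 4 N
2 5 45/17 -175/34 45/17 7 3 W
3 18 90 -99 90 8 3 S
4 45/26 45/16 -765/208 45/16 8 4 E
5 18/13 18/13 -27/13 18/13 7 4 N
final 7 3 W

n=0: pose=(8,4,E); sL=45/26, sR=45/16; mL=-765/208, mR=45/16; mL+mR=-45/52 → advance -1; mR−mL=675/104 → turn +1·90°
n=1: pose=(7,4,N); sL=18/13, sR=18/13; mL=-27/13, mR=18/13; mL+mR=-9/13 → advance -1; mR−mL=45/13 → turn +1·90°
n=2: pose=(7,3,W); sL=5, sR=45/17; mL=-175/34, mR=45/17; mL+mR=-5/2 → advance -1; mR−mL=265/34 → turn +1·90°
n=3: pose=(8,3,S); sL=18, sR=90; mL=-99, mR=90; mL+mR=-9 → advance -1; mR−mL=189 → turn +1·90°
n=4: pose=(8,4,E); sL=45/26, sR=45/16; mL=-765/208, mR=45/16; mL+mR=-45/52 → advance -1; mR−mL=675/104 → turn +1·90°
n=5: pose=(7,4,N); sL=18/13, sR=18/13; mL=-27/13, mR=18/13; mL+mR=-9/13 → advance -1; mR−mL=45/13 → turn +1·90°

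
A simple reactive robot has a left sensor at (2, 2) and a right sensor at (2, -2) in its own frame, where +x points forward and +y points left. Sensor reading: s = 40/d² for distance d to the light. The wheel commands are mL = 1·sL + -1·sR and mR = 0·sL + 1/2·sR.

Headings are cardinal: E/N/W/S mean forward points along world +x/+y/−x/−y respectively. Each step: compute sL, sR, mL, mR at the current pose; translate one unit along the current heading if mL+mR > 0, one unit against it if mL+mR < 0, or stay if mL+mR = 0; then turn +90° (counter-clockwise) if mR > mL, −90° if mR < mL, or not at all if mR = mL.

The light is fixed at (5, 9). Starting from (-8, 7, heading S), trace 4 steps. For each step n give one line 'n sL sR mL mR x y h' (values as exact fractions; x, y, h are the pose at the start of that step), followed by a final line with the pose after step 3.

n=0: pose=(-8,7,S); sL=40/137, sR=40/241; mL=4160/33017, mR=20/241; mL+mR=6900/33017 → advance +1; mR−mL=-1420/33017 → turn -1·90°
n=1: pose=(-8,6,W); sL=4/25, sR=20/113; mL=-48/2825, mR=10/113; mL+mR=202/2825 → advance +1; mR−mL=298/2825 → turn +1·90°
n=2: pose=(-9,6,S); sL=40/169, sR=40/281; mL=4480/47489, mR=20/281; mL+mR=7860/47489 → advance +1; mR−mL=-1100/47489 → turn -1·90°
n=3: pose=(-9,5,W); sL=10/73, sR=2/13; mL=-16/949, mR=1/13; mL+mR=57/949 → advance +1; mR−mL=89/949 → turn +1·90°

0 40/137 40/241 4160/33017 20/241 -8 7 S
1 4/25 20/113 -48/2825 10/113 -8 6 W
2 40/169 40/281 4480/47489 20/281 -9 6 S
3 10/73 2/13 -16/949 1/13 -9 5 W
final -10 5 S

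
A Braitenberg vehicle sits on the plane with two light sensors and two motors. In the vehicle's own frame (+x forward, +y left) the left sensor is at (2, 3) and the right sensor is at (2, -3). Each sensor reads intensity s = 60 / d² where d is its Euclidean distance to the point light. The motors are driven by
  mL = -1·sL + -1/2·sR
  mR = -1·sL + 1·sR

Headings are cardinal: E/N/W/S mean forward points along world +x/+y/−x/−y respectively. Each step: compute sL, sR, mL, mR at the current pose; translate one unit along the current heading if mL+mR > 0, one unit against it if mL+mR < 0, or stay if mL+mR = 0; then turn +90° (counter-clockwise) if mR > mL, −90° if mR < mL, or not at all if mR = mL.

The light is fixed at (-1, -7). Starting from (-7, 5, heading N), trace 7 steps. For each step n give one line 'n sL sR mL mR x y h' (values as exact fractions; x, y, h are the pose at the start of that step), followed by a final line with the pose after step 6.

0 60/277 12/41 -4122/11357 864/11357 -7 5 N
1 15/32 3/13 -243/416 -99/416 -7 4 W
2 12/17 12/29 -450/493 -144/493 -6 4 S
3 10/39 2/3 -23/39 16/39 -6 5 E
4 60/277 12/41 -4122/11357 864/11357 -7 5 N
5 15/32 3/13 -243/416 -99/416 -7 4 W
6 12/17 12/29 -450/493 -144/493 -6 4 S
final -6 5 E

n=0: pose=(-7,5,N); sL=60/277, sR=12/41; mL=-4122/11357, mR=864/11357; mL+mR=-3258/11357 → advance -1; mR−mL=18/41 → turn +1·90°
n=1: pose=(-7,4,W); sL=15/32, sR=3/13; mL=-243/416, mR=-99/416; mL+mR=-171/208 → advance -1; mR−mL=9/26 → turn +1·90°
n=2: pose=(-6,4,S); sL=12/17, sR=12/29; mL=-450/493, mR=-144/493; mL+mR=-594/493 → advance -1; mR−mL=18/29 → turn +1·90°
n=3: pose=(-6,5,E); sL=10/39, sR=2/3; mL=-23/39, mR=16/39; mL+mR=-7/39 → advance -1; mR−mL=1 → turn +1·90°
n=4: pose=(-7,5,N); sL=60/277, sR=12/41; mL=-4122/11357, mR=864/11357; mL+mR=-3258/11357 → advance -1; mR−mL=18/41 → turn +1·90°
n=5: pose=(-7,4,W); sL=15/32, sR=3/13; mL=-243/416, mR=-99/416; mL+mR=-171/208 → advance -1; mR−mL=9/26 → turn +1·90°
n=6: pose=(-6,4,S); sL=12/17, sR=12/29; mL=-450/493, mR=-144/493; mL+mR=-594/493 → advance -1; mR−mL=18/29 → turn +1·90°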